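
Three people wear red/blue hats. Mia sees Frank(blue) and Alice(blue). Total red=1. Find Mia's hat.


Total red = 1, seen red = 0
Own red = 1 - 0 = 1
Mia's hat is red.

red


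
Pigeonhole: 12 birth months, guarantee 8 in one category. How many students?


Pigeonhole: to guarantee k in one of n categories, need (k-1)×n + 1.
k = 8, n = 12
Minimum = (8-1) × 12 + 1 = 7 × 12 + 1

85


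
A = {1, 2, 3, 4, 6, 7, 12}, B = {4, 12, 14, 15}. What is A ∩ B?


A = {1, 2, 3, 4, 6, 7, 12}
B = {4, 12, 14, 15}
Operation: intersection
Elements in both: 4, 12

{4, 12}


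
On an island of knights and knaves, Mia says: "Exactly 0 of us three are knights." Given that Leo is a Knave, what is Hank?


Mia claims exactly 0 knights among Mia, Leo, Hank.
Given: Leo is a Knave.

Case 1: Mia is a Knight (tells truth)
  Then exactly 0 of the three are knights.
  Counting Mia, Leo: 1 knight(s) so far. Need -1 more → impossible.
Case 2: Mia is a Knave (lies)
  Then the count is NOT 0.
  If Hank = Knave, count = 0 = 0 → claim would be true, contradicts lie.
  If Hank = Knight, count = 1 ≠ 0 → lie confirmed ✓

Hank is a Knight.

Knight


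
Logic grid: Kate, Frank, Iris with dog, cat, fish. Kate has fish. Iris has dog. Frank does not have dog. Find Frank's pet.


From clues:
  Iris → dog
  Kate → fish
By elimination, Frank gets the remaining.

cat


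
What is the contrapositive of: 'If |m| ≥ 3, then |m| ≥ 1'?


Original: If |m| ≥ 3, then |m| ≥ 1
Contrapositive: If ¬Q, then ¬P
Negate Q: not (|m| ≥ 1)
Negate P: not (|m| ≥ 3)

If not (|m| ≥ 1), then not (|m| ≥ 3).


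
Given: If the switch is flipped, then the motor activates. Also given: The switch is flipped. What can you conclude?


Modus ponens: P → Q, P ⊢ Q
P: the switch is flipped
Q: the motor activates
We have P → Q and P is true.
By modus ponens, Q must be true.

The motor activates


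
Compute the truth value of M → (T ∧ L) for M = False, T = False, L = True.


M = False, T = False, L = True
Step 1: T ∧ L = False AND True = False
Step 2: M → (False): false only when M=True and consequent=False.
Result: True

True


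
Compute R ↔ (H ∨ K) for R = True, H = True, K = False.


R = True, H = True, K = False
Step 1: H ∨ K = True OR False = True
Step 2: R ↔ (True): true when both sides have same truth value.
Result: True ↔ True = True

True


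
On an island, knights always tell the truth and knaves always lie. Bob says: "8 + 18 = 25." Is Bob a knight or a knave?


Statement: "8 + 18 = 25."
Actual: 8 + 18 = 26
Claimed: 25
Statement is FALSE → Bob lies → Knave

Knave


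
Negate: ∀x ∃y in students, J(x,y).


Original: ∀x ∃y J(x,y)
Rule: ¬∀→∃, ¬∃→∀, negate predicate.
Negation: ∃x ∀y ¬J(x,y)

∃x ∀y ¬J(x,y)


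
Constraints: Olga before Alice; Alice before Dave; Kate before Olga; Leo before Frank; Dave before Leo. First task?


Constraints: Olga before Alice; Alice before Dave; Kate before Olga; Leo before Frank; Dave before Leo
The first task can have nothing scheduled before it, so it must never appear on the right of a 'before'.
Tasks appearing after some 'before': Alice, Dave, Olga, Frank, Leo.
The only task not in that list is Kate → it is first.

Kate


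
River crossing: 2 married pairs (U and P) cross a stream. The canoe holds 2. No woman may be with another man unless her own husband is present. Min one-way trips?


Label couples U and P.
1. WU+WP → (far: WU,WP; near: HU,HP)
2. WU ←   (far: WP; near: HU,HP,WU)
3. HU+HP → (far: HU,HP,WP; near: WU)
4. HU ←   (far: HP,WP; near: HU,WU)  — HU returns, since WU is alone on near bank
5. HU+WU → (far: all four; near: empty)
Every state respects the constraint.
Minimum trips = 5

5


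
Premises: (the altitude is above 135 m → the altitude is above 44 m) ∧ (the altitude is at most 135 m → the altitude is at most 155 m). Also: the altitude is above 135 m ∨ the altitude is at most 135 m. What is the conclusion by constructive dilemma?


Constructive dilemma: (P → Q) ∧ (R → S), P ∨ R ⊢ Q ∨ S
Premise 1: the altitude is above 135 m → the altitude is above 44 m
Premise 2: the altitude is at most 135 m → the altitude is at most 155 m
Premise 3: the altitude is above 135 m ∨ the altitude is at most 135 m
Case 1: Assuming the altitude is above 135 m, then by Premise 1, the altitude is above 44 m.
Case 2: Assuming the altitude is at most 135 m, then by Premise 2, the altitude is at most 155 m.
Since one of the altitude is above 135 m or the altitude is at most 135 m must hold, we get the altitude is above 44 m or the altitude is at most 155 m.

The altitude is above 44 m or the altitude is at most 155 m.


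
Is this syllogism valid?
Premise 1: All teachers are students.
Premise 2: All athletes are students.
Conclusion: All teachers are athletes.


Premise 1: All teachers are students.
Premise 2: All athletes are students.
Conclusion: All teachers are athletes.
Fallacy: undistributed middle. students is predicate in both.
Counterexample: teachers and athletes could be disjoint subsets of students.

Invalid


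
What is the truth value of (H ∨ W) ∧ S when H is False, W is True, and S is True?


H = False, W = True, S = True
Step 1: H ∨ W = False OR True = True
Step 2: True ∧ S = True AND True = True
OR is true when at least one operand is true; AND requires both.

True


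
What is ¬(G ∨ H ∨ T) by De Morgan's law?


De Morgan's law: ¬(P ∨ Q ∨ R) ≡ ¬P ∧ ¬Q ∧ ¬R
¬(G ∨ H ∨ T) = ¬G ∧ ¬H ∧ ¬T

¬G ∧ ¬H ∧ ¬T


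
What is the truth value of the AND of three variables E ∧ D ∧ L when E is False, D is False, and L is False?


E = False, D = False, L = False
Step 1: E ∧ D = False AND False = False
Step 2: (False) ∧ L = (False) AND False = False
AND is true only when ALL operands are true.

False


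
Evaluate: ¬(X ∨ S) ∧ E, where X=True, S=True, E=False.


X = True, S = True, E = False
Expression: ¬(X ∨ S) ∧ E
Step 1: X ∨ S = True OR True = True
Step 2: ¬(X ∨ S) = NOT True = False
Step 3: (False) ∧ E = False AND False = False

False


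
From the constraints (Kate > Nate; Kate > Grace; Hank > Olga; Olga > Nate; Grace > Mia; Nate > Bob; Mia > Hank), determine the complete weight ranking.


Constraints: Kate > Nate; Kate > Grace; Hank > Olga; Olga > Nate; Grace > Mia; Nate > Bob; Mia > Hank
Method: at each step, the next-highest is the one remaining person who never appears on the smaller side of a constraint between remaining people.
  Step 1: remaining {Bob, Kate, Olga, Grace, Mia, Nate, Hank}; on the smaller side: {Bob, Olga, Grace, Mia, Nate, Hank} → Kate is next (Kate > Nate; Kate > Grace).
  Step 2: remaining {Bob, Olga, Grace, Mia, Nate, Hank}; on the smaller side: {Bob, Olga, Mia, Nate, Hank} → Grace is next (Grace > Mia).
  Step 3: remaining {Bob, Olga, Mia, Nate, Hank}; on the smaller side: {Bob, Olga, Nate, Hank} → Mia is next (Mia > Hank).
  Step 4: remaining {Bob, Olga, Nate, Hank}; on the smaller side: {Bob, Olga, Nate} → Hank is next (Hank > Olga).
  Step 5: remaining {Bob, Olga, Nate}; on the smaller side: {Bob, Nate} → Olga is next (Olga > Nate).
  Step 6: remaining {Bob, Nate}; on the smaller side: {Bob} → Nate is next (Nate > Bob).
  Step 7: only Bob remains → lowest.
Final ranking (highest to lowest):

Kate > Grace > Mia > Hank > Olga > Nate > Bob


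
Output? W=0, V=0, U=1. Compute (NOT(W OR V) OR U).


W OR V = 0
NOT(0) = 1
1 OR 1 = 1

1


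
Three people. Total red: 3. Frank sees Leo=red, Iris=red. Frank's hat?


Total red = 3, seen red = 2
Own red = 3 - 2 = 1
Frank's hat is red.

red


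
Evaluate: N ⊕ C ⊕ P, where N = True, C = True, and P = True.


N = True, C = True, P = True
Step 1: N ⊕ C = True XOR True = False
Step 2: False ⊕ P = False XOR True = True
XOR is true when an odd number of operands are true.

True


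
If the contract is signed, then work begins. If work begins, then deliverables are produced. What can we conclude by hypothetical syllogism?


Hypothetical syllogism: P → Q, Q → R ⊢ P → R
Premise 1: the contract is signed → work begins
Premise 2: work begins → deliverables are produced
Chain the implications: the middle term (work begins) links the two.
Conclusion: If the contract is signed, then deliverables are produced.

If the contract is signed, then deliverables are produced.


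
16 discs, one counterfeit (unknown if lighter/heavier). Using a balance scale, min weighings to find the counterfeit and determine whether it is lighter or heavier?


Let n = 16. 32 possibilities (n discs × lighter/heavier); each weighing has 3 outcomes.
Bound for k weighings: say the first weighing puts j discs on each pan. If it tips, the 2j weighed discs remain suspects (each with a known direction) and k-1 weighings give 3^(k-1) outcomes; 3^(k-1) is odd, so 2j ≤ 3^(k-1) - 1. If it balances, the n - 2j unweighed discs remain with direction unknown: 2(n - 2j) ≤ 3^(k-1) - 1 by the same parity argument. Adding, n ≤ (3^(k-1) - 1) + (3^(k-1) - 1)/2 = (3^k - 3)/2, and the classical three-group strategy achieves this (3 discs in 2 weighings, 12 in 3, 39 in 4, 120 in 5).
So we need the smallest k with (3^k - 3)/2 ≥ 16.
k = 3: (3^3 - 3)/2 = 12 < 16 ✗
k = 4: (3^4 - 3)/2 = 39 ≥ 16 ✓

4


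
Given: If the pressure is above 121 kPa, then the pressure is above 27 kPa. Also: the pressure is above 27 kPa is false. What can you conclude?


Modus tollens: P → Q, ¬Q ⊢ ¬P
P: the pressure is above 121 kPa
Q: the pressure is above 27 kPa
We have P → Q and Q is false.
By modus tollens, P must be false.

It is not the case that the pressure is above 121 kPa


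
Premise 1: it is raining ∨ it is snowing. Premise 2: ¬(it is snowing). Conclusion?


Disjunctive syllogism: P ∨ Q, ¬P ⊢ Q
Disjunction: it is raining ∨ it is snowing
We know it is not the case that it is snowing.
By disjunctive syllogism, the other disjunct must be true.

It is raining


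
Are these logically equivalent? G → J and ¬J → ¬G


Expression 1: G → J
Expression 2: ¬J → ¬G
Truth table (G J | Expr1 Expr2):
  T T |   T     T
  T F |   F     F
  F T |   T     T
  F F |   T     T
All 4 rows agree, so the expressions are logically equivalent.

Yes


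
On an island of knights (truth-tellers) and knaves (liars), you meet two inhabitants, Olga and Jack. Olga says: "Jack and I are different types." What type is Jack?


Olga says: "Jack and I are different types."
Case 1: Olga is a Knight (truth-teller)
  Statement is true → they ARE different → Jack is a Knave
Case 2: Olga is a Knave (liar)
  Statement is false → they are NOT different → Jack is a Knave
In both cases, Jack is a Knave.

Knave


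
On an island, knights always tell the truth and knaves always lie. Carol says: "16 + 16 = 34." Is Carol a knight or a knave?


Statement: "16 + 16 = 34."
Actual: 16 + 16 = 32
Claimed: 34
Statement is FALSE → Carol lies → Knave

Knave


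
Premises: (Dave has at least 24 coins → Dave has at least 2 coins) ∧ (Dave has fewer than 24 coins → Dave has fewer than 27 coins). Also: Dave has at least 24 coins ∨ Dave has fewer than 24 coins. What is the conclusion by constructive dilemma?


Constructive dilemma: (P → Q) ∧ (R → S), P ∨ R ⊢ Q ∨ S
Premise 1: Dave has at least 24 coins → Dave has at least 2 coins
Premise 2: Dave has fewer than 24 coins → Dave has fewer than 27 coins
Premise 3: Dave has at least 24 coins ∨ Dave has fewer than 24 coins
Case 1: Assuming Dave has at least 24 coins, then by Premise 1, Dave has at least 2 coins.
Case 2: Assuming Dave has fewer than 24 coins, then by Premise 2, Dave has fewer than 27 coins.
Since one of Dave has at least 24 coins or Dave has fewer than 24 coins must hold, we get Dave has at least 2 coins or Dave has fewer than 27 coins.

Dave has at least 2 coins or Dave has fewer than 27 coins.


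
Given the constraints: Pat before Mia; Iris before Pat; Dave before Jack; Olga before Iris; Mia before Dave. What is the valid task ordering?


Constraints: Pat before Mia; Iris before Pat; Dave before Jack; Olga before Iris; Mia before Dave
Method: repeatedly schedule the remaining task that has no remaining task required before it.
  Step 1: remaining {Olga, Dave, Iris, Pat, Mia, Jack}; every task except Olga still has a predecessor pending → schedule Olga.
  Step 2: remaining {Dave, Iris, Pat, Mia, Jack}; every task except Iris still has a predecessor pending → schedule Iris.
  Step 3: remaining {Dave, Pat, Mia, Jack}; every task except Pat still has a predecessor pending → schedule Pat.
  Step 4: remaining {Dave, Mia, Jack}; every task except Mia still has a predecessor pending → schedule Mia.
  Step 5: remaining {Dave, Jack}; every task except Dave still has a predecessor pending → schedule Dave.
  Step 6: only Jack remains → schedule Jack.
Resulting order:

Olga → Iris → Pat → Mia → Dave → Jack


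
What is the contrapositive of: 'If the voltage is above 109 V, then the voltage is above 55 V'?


Original: If the voltage is above 109 V, then the voltage is above 55 V
Contrapositive: If ¬Q, then ¬P
Negate Q: not (the voltage is above 55 V)
Negate P: not (the voltage is above 109 V)

If not (the voltage is above 55 V), then not (the voltage is above 109 V).


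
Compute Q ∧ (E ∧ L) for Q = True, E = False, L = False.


Q = True, E = False, L = False
Step 1: E ∧ L = False AND False = False
Step 2: Q ∧ False = True AND False = False
AND is true only when ALL operands are true.

False


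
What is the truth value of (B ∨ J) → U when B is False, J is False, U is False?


B = False, J = False, U = False
Step 1: B ∨ J = False OR False = False
Step 2: (False) → U: false only when antecedent=True and U=False.
Result: True

True


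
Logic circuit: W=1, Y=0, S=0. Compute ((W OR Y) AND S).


W OR Y = 1|0 = 1
1 AND 0 = 0

0


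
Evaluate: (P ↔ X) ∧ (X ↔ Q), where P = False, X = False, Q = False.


P = False, X = False, Q = False
Step 1: P ↔ X is true when P and X have the same value. Result: True
Step 2: X ↔ Q is true when X and Q have the same value. Result: True
Step 3: True ∧ True = True

True


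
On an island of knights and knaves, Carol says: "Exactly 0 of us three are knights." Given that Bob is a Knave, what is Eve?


Carol claims exactly 0 knights among Carol, Bob, Eve.
Given: Bob is a Knave.

Case 1: Carol is a Knight (tells truth)
  Then exactly 0 of the three are knights.
  Counting Carol, Bob: 1 knight(s) so far. Need -1 more → impossible.
Case 2: Carol is a Knave (lies)
  Then the count is NOT 0.
  If Eve = Knave, count = 0 = 0 → claim would be true, contradicts lie.
  If Eve = Knight, count = 1 ≠ 0 → lie confirmed ✓

Eve is a Knight.

Knight


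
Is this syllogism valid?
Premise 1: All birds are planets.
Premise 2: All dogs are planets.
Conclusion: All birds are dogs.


Premise 1: All birds are planets.
Premise 2: All dogs are planets.
Conclusion: All birds are dogs.
Fallacy: undistributed middle. planets is predicate in both.
Counterexample: birds and dogs could be disjoint subsets of planets.

Invalid


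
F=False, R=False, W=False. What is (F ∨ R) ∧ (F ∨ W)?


F = False, R = False, W = False
Expression: (F ∨ R) ∧ (F ∨ W)
Step 1: F ∨ R = False OR False = False
Step 2: F ∨ W = False OR False = False
Step 3: (False) ∧ (False) = False AND False = False

False


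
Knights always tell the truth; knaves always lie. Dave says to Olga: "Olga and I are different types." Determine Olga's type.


Dave says: "Olga and I are different types."
Case 1: Dave is a Knight (truth-teller)
  Statement is true → they ARE different → Olga is a Knave
Case 2: Dave is a Knave (liar)
  Statement is false → they are NOT different → Olga is a Knave
In both cases, Olga is a Knave.

Knave


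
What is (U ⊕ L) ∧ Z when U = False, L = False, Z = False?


U = False, L = False, Z = False
Step 1: U ⊕ L = False XOR False = False
Step 2: False ∧ Z = False AND False = False
XOR true when exactly one of U,L is true; then AND with Z.

False


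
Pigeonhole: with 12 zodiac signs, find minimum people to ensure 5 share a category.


Pigeonhole: to guarantee k in one of n categories, need (k-1)×n + 1.
k = 5, n = 12
Minimum = (5-1) × 12 + 1 = 4 × 12 + 1

49


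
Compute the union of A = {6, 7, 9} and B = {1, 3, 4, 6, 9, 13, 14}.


A = {6, 7, 9}
B = {1, 3, 4, 6, 9, 13, 14}
Operation: union
All elements combined: 1, 3, 4, 6, 7, 9, 13, 14

{1, 3, 4, 6, 7, 9, 13, 14}


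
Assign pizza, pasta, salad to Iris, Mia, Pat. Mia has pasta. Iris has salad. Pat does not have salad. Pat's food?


From clues:
  Mia → pasta
  Iris → salad
By elimination, Pat gets the remaining.

pizza


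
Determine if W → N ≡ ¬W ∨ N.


Expression 1: W → N
Expression 2: ¬W ∨ N
Truth table (W N | Expr1 Expr2):
  T T |   T     T
  T F |   F     F
  F T |   T     T
  F F |   T     T
All 4 rows agree, so the expressions are logically equivalent.

Yes


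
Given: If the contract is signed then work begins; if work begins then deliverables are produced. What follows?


Hypothetical syllogism: P → Q, Q → R ⊢ P → R
Premise 1: the contract is signed → work begins
Premise 2: work begins → deliverables are produced
Chain the implications: the middle term (work begins) links the two.
Conclusion: If the contract is signed, then deliverables are produced.

If the contract is signed, then deliverables are produced.


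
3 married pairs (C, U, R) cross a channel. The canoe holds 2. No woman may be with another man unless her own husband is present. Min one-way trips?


Label couples C, U, R (H = husband, W = wife).
Counting alone: 6 people, the canoe carries 2 and someone must bring it back, so each round trip nets at most +1 on the far side until the last crossing → at least 9 trips. The jealousy constraint makes 9 impossible; the shortest valid schedule has 11:
1. WC+WU →  (far: WC,WU; near: HC,HU,HR,WR)
2. WC ←       (far: WU; near: HC,HU,HR,WC,WR)
3. WC+WR →  (far: WC,WU,WR; near: HC,HU,HR)
4. WC ←       (far: WU,WR; near: HC,HU,HR,WC)
5. HU+HR →  (far: HU,WU,HR,WR; near: HC,WC)
6. HU+WU ←  (far: HR,WR; near: HC,WC,HU,WU)
7. HC+HU →  (far: HC,HU,HR,WR; near: WC,WU)
8. WR ←       (far: HC,HU,HR; near: WC,WU,WR)
9. WC+WU →  (far: HC,WC,HU,WU,HR; near: WR)
10. HR ←      (far: HC,WC,HU,WU; near: HR,WR)
11. HR+WR → (far: all six; near: empty)
In every state each wife is either with her husband or with no other man.
Minimum trips = 11

11


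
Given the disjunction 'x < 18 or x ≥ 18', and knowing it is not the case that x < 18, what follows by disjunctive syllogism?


Disjunctive syllogism: P ∨ Q, ¬P ⊢ Q
Disjunction: x < 18 ∨ x ≥ 18
We know it is not the case that x < 18.
By disjunctive syllogism, the other disjunct must be true.

x ≥ 18


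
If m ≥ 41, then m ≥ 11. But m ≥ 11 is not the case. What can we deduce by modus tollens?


Modus tollens: P → Q, ¬Q ⊢ ¬P
P: m ≥ 41
Q: m ≥ 11
We have P → Q and Q is false.
By modus tollens, P must be false.

It is not the case that m ≥ 41


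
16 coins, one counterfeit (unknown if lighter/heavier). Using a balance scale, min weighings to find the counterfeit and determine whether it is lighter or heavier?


Let n = 16. 32 possibilities (n coins × lighter/heavier); each weighing has 3 outcomes.
Bound for k weighings: say the first weighing puts j coins on each pan. If it tips, the 2j weighed coins remain suspects (each with a known direction) and k-1 weighings give 3^(k-1) outcomes; 3^(k-1) is odd, so 2j ≤ 3^(k-1) - 1. If it balances, the n - 2j unweighed coins remain with direction unknown: 2(n - 2j) ≤ 3^(k-1) - 1 by the same parity argument. Adding, n ≤ (3^(k-1) - 1) + (3^(k-1) - 1)/2 = (3^k - 3)/2, and the classical three-group strategy achieves this (3 coins in 2 weighings, 12 in 3, 39 in 4, 120 in 5).
So we need the smallest k with (3^k - 3)/2 ≥ 16.
k = 3: (3^3 - 3)/2 = 12 < 16 ✗
k = 4: (3^4 - 3)/2 = 39 ≥ 16 ✓

4


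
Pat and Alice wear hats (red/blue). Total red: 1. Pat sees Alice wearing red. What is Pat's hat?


Total red = 1, Alice = red
Red accounted for: 1
Remaining for Pat: 0
Pat's hat is blue.

blue


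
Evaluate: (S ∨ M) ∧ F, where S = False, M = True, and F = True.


S = False, M = True, F = True
Step 1: S ∨ M = False OR True = True
Step 2: True ∧ F = True AND True = True
OR is true when at least one operand is true; AND requires both.

True


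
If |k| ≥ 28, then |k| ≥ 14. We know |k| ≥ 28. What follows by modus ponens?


Modus ponens: P → Q, P ⊢ Q
P: |k| ≥ 28
Q: |k| ≥ 14
We have P → Q and P is true.
By modus ponens, Q must be true.

|k| ≥ 14


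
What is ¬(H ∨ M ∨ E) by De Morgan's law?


De Morgan's law: ¬(P ∨ Q ∨ R) ≡ ¬P ∧ ¬Q ∧ ¬R
¬(H ∨ M ∨ E) = ¬H ∧ ¬M ∧ ¬E

¬H ∧ ¬M ∧ ¬E


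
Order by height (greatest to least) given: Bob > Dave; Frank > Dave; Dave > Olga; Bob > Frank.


Constraints: Bob > Dave; Frank > Dave; Dave > Olga; Bob > Frank
Method: at each step, the next-highest is the one remaining person who never appears on the smaller side of a constraint between remaining people.
  Step 1: remaining {Frank, Bob, Olga, Dave}; on the smaller side: {Frank, Olga, Dave} → Bob is next (Bob > Dave; Bob > Frank).
  Step 2: remaining {Frank, Olga, Dave}; on the smaller side: {Olga, Dave} → Frank is next (Frank > Dave).
  Step 3: remaining {Olga, Dave}; on the smaller side: {Olga} → Dave is next (Dave > Olga).
  Step 4: only Olga remains → lowest.
Final ranking (highest to lowest):

Bob > Frank > Dave > Olga


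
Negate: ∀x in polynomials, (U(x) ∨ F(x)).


Original: ∀x (U(x) ∨ F(x))
Rule: ¬∀→∃, ¬∃→∀, negate predicate.
Negation: ∃x (¬U(x) ∧ ¬F(x))

∃x (¬U(x) ∧ ¬F(x))


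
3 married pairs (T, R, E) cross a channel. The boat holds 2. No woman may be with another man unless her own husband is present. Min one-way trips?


Label couples T, R, E (H = husband, W = wife).
Counting alone: 6 people, the boat carries 2 and someone must bring it back, so each round trip nets at most +1 on the far side until the last crossing → at least 9 trips. The jealousy constraint makes 9 impossible; the shortest valid schedule has 11:
1. WT+WR →  (far: WT,WR; near: HT,HR,HE,WE)
2. WT ←       (far: WR; near: HT,HR,HE,WT,WE)
3. WT+WE →  (far: WT,WR,WE; near: HT,HR,HE)
4. WT ←       (far: WR,WE; near: HT,HR,HE,WT)
5. HR+HE →  (far: HR,WR,HE,WE; near: HT,WT)
6. HR+WR ←  (far: HE,WE; near: HT,WT,HR,WR)
7. HT+HR →  (far: HT,HR,HE,WE; near: WT,WR)
8. WE ←       (far: HT,HR,HE; near: WT,WR,WE)
9. WT+WR →  (far: HT,WT,HR,WR,HE; near: WE)
10. HE ←      (far: HT,WT,HR,WR; near: HE,WE)
11. HE+WE → (far: all six; near: empty)
In every state each wife is either with her husband or with no other man.
Minimum trips = 11

11


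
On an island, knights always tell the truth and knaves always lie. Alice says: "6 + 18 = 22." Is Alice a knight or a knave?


Statement: "6 + 18 = 22."
Actual: 6 + 18 = 24
Claimed: 22
Statement is FALSE → Alice lies → Knave

Knave


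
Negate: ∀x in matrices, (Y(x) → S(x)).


Original: ∀x (Y(x) → S(x))
Rule: ¬∀→∃, ¬∃→∀, negate predicate.
Negation: ∃x (Y(x) ∧ ¬S(x))

∃x (Y(x) ∧ ¬S(x))


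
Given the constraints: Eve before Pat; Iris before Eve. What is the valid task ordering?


Constraints: Eve before Pat; Iris before Eve
Method: repeatedly schedule the remaining task that has no remaining task required before it.
  Step 1: remaining {Eve, Pat, Iris}; every task except Iris still has a predecessor pending → schedule Iris.
  Step 2: remaining {Eve, Pat}; every task except Eve still has a predecessor pending → schedule Eve.
  Step 3: only Pat remains → schedule Pat.
Resulting order:

Iris → Eve → Pat


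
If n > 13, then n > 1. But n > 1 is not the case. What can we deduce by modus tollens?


Modus tollens: P → Q, ¬Q ⊢ ¬P
P: n > 13
Q: n > 1
We have P → Q and Q is false.
By modus tollens, P must be false.

It is not the case that n > 13


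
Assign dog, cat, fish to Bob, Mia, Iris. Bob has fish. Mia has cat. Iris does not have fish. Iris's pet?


From clues:
  Mia → cat
  Bob → fish
By elimination, Iris gets the remaining.

dog


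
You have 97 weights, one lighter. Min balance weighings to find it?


Each weighing has 3 outcomes (left heavy / balance / right heavy), so k weighings distinguish at most 3^k cases; splitting into three near-equal groups achieves this.
Need 3^k ≥ 97: 3^4 = 81 < 97 ≤ 3^5 = 243
k = ⌈log₃(97)⌉ = 5

5


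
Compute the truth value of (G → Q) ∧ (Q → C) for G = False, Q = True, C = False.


G = False, Q = True, C = False
Step 1: G → Q is false only when G=True and Q=False. Result: True
Step 2: Q → C is false only when Q=True and C=False. Result: False
Step 3: True ∧ False = False

False


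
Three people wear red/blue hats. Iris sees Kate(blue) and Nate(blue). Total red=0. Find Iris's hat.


Total red = 0, seen red = 0
Own red = 0 - 0 = 0
Iris's hat is blue.

blue


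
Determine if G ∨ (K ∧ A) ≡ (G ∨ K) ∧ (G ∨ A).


Expression 1: G ∨ (K ∧ A)
Expression 2: (G ∨ K) ∧ (G ∨ A)
Truth table (G K A | Expr1 Expr2):
  T T T |   T     T
  T T F |   T     T
  T F T |   T     T
  T F F |   T     T
  F T T |   T     T
  F T F |   F     F
  F F T |   F     F
  F F F |   F     F
All 8 rows agree, so the expressions are logically equivalent.

Yes


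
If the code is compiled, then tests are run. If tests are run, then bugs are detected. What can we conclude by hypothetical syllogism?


Hypothetical syllogism: P → Q, Q → R ⊢ P → R
Premise 1: the code is compiled → tests are run
Premise 2: tests are run → bugs are detected
Chain the implications: the middle term (tests are run) links the two.
Conclusion: If the code is compiled, then bugs are detected.

If the code is compiled, then bugs are detected.


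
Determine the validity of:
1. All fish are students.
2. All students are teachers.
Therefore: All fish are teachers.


Premise 1: All fish are students.
Premise 2: All students are teachers.
Conclusion: All fish are teachers.
Barbara syllogism (AAA-1): All A are B, All B are C → All A are C.
Middle term (students) distributed in premise 2.

Valid


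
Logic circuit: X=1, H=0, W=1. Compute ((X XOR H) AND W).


X XOR H = 1^0 = 1
1 AND 1 = 1

1


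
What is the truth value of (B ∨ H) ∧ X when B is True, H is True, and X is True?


B = True, H = True, X = True
Step 1: B ∨ H = True OR True = True
Step 2: True ∧ X = True AND True = True
OR is true when at least one operand is true; AND requires both.

True


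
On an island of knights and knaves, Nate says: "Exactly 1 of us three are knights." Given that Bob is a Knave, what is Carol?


Nate claims exactly 1 knights among Nate, Bob, Carol.
Given: Bob is a Knave.

Case 1: Nate is a Knight (tells truth)
  Then exactly 1 of the three are knights.
  Counting Nate, Bob: 1 knight(s) so far. Need 0 more → Carol = Knave.
Case 2: Nate is a Knave (lies)
  Then the count is NOT 1.
  If Carol = Knight, count = 1 = 1 → claim would be true, contradicts lie.
  If Carol = Knave, count = 0 ≠ 1 → lie confirmed ✓

Carol is a Knave.

Knave


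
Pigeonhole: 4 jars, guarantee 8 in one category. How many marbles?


Pigeonhole: to guarantee k in one of n categories, need (k-1)×n + 1.
k = 8, n = 4
Minimum = (8-1) × 4 + 1 = 7 × 4 + 1

29


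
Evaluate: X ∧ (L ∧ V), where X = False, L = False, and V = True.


X = False, L = False, V = True
Step 1: L ∧ V = False AND True = False
Step 2: X ∧ False = False AND False = False
AND is true only when ALL operands are true.

False


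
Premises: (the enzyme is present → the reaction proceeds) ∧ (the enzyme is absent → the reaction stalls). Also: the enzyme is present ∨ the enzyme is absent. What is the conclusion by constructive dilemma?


Constructive dilemma: (P → Q) ∧ (R → S), P ∨ R ⊢ Q ∨ S
Premise 1: the enzyme is present → the reaction proceeds
Premise 2: the enzyme is absent → the reaction stalls
Premise 3: the enzyme is present ∨ the enzyme is absent
Case 1: Assuming the enzyme is present, then by Premise 1, the reaction proceeds.
Case 2: Assuming the enzyme is absent, then by Premise 2, the reaction stalls.
Since one of the enzyme is present or the enzyme is absent must hold, we get the reaction proceeds or the reaction stalls.

The reaction proceeds or the reaction stalls.


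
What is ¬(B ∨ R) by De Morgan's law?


De Morgan's law: ¬(P ∨ Q) ≡ ¬P ∧ ¬Q
¬(B ∨ R) = ¬B ∧ ¬R

¬B ∧ ¬R


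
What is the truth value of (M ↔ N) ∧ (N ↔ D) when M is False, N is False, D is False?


M = False, N = False, D = False
Step 1: M ↔ N is true when M and N have the same value. Result: True
Step 2: N ↔ D is true when N and D have the same value. Result: True
Step 3: True ∧ True = True

True


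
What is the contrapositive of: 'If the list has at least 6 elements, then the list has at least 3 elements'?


Original: If the list has at least 6 elements, then the list has at least 3 elements
Contrapositive: If ¬Q, then ¬P
Negate Q: not (the list has at least 3 elements)
Negate P: not (the list has at least 6 elements)

If not (the list has at least 3 elements), then not (the list has at least 6 elements).


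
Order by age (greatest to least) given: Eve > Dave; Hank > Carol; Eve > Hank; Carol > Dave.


Constraints: Eve > Dave; Hank > Carol; Eve > Hank; Carol > Dave
Method: at each step, the next-highest is the one remaining person who never appears on the smaller side of a constraint between remaining people.
  Step 1: remaining {Eve, Hank, Dave, Carol}; on the smaller side: {Hank, Dave, Carol} → Eve is next (Eve > Dave; Eve > Hank).
  Step 2: remaining {Hank, Dave, Carol}; on the smaller side: {Dave, Carol} → Hank is next (Hank > Carol).
  Step 3: remaining {Dave, Carol}; on the smaller side: {Dave} → Carol is next (Carol > Dave).
  Step 4: only Dave remains → lowest.
Final ranking (highest to lowest):

Eve > Hank > Carol > Dave


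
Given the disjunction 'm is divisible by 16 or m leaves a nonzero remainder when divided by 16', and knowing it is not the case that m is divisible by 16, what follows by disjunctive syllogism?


Disjunctive syllogism: P ∨ Q, ¬P ⊢ Q
Disjunction: m is divisible by 16 ∨ m leaves a nonzero remainder when divided by 16
We know it is not the case that m is divisible by 16.
By disjunctive syllogism, the other disjunct must be true.

m leaves a nonzero remainder when divided by 16


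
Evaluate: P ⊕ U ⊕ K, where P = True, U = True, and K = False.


P = True, U = True, K = False
Step 1: P ⊕ U = True XOR True = False
Step 2: False ⊕ K = False XOR False = False
XOR is true when an odd number of operands are true.

False


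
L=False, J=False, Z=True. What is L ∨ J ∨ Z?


L = False, J = False, Z = True
Expression: L ∨ J ∨ Z
Step 1: L ∨ J = False OR False = False
Step 2: (False) ∨ Z = False OR True = True

True


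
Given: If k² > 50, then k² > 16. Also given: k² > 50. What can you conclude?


Modus ponens: P → Q, P ⊢ Q
P: k² > 50
Q: k² > 16
We have P → Q and P is true.
By modus ponens, Q must be true.

k² > 16


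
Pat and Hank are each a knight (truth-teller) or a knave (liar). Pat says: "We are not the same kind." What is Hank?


Pat says: "We are not the same kind."
Case 1: Pat is a Knight (truth-teller)
  Statement is true → they ARE different → Hank is a Knave
Case 2: Pat is a Knave (liar)
  Statement is false → they are NOT different → Hank is a Knave
In both cases, Hank is a Knave.

Knave


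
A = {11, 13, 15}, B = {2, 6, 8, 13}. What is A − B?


A = {11, 13, 15}
B = {2, 6, 8, 13}
Operation: difference A − B
In A but not B: 11, 15

{11, 15}


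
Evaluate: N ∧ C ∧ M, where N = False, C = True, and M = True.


N = False, C = True, M = True
Step 1: N ∧ C = False AND True = False
Step 2: (False) ∧ M = (False) AND True = False
AND is true only when ALL operands are true.

False


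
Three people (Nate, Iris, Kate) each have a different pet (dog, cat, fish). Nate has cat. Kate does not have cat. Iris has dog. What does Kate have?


From clues:
  Iris → dog
  Nate → cat
By elimination, Kate gets the remaining.

fish


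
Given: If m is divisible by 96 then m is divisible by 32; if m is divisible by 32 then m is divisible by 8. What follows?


Hypothetical syllogism: P → Q, Q → R ⊢ P → R
Premise 1: m is divisible by 96 → m is divisible by 32
Premise 2: m is divisible by 32 → m is divisible by 8
Chain the implications: the middle term (m is divisible by 32) links the two.
Conclusion: If m is divisible by 96, then m is divisible by 8.

If m is divisible by 96, then m is divisible by 8.


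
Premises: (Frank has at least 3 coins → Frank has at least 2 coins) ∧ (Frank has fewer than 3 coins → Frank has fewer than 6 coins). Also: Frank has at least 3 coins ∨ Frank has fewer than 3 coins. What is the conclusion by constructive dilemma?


Constructive dilemma: (P → Q) ∧ (R → S), P ∨ R ⊢ Q ∨ S
Premise 1: Frank has at least 3 coins → Frank has at least 2 coins
Premise 2: Frank has fewer than 3 coins → Frank has fewer than 6 coins
Premise 3: Frank has at least 3 coins ∨ Frank has fewer than 3 coins
Case 1: Assuming Frank has at least 3 coins, then by Premise 1, Frank has at least 2 coins.
Case 2: Assuming Frank has fewer than 3 coins, then by Premise 2, Frank has fewer than 6 coins.
Since one of Frank has at least 3 coins or Frank has fewer than 3 coins must hold, we get Frank has at least 2 coins or Frank has fewer than 6 coins.

Frank has at least 2 coins or Frank has fewer than 6 coins.


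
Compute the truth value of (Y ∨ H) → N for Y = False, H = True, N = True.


Y = False, H = True, N = True
Step 1: Y ∨ H = False OR True = True
Step 2: (True) → N: false only when antecedent=True and N=False.
Result: True

True


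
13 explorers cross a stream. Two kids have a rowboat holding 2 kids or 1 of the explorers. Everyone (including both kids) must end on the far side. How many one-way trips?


Per crossing of one of the explorers: kids→, one←, one of the explorers→, one← = 4 trips
13 × 4 = 52, + 1 final kids→ = 53
Minimum trips = 53

53


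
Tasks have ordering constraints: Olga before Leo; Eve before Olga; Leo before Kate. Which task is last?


Constraints: Olga before Leo; Eve before Olga; Leo before Kate
The last task can have nothing scheduled after it, so it must never appear on the left of a 'before'.
Tasks appearing before some other task: Olga, Eve, Leo.
The only task not in that list is Kate → it is last.

Kate


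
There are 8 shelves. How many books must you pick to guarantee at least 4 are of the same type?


Pigeonhole: to guarantee k in one of n categories, need (k-1)×n + 1.
k = 4, n = 8
Minimum = (4-1) × 8 + 1 = 3 × 8 + 1

25


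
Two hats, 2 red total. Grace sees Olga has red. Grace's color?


Total red = 2, Olga = red
Red accounted for: 1
Remaining for Grace: 1
Grace's hat is red.

red


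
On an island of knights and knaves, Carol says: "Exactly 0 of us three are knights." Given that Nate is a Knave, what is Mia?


Carol claims exactly 0 knights among Carol, Nate, Mia.
Given: Nate is a Knave.

Case 1: Carol is a Knight (tells truth)
  Then exactly 0 of the three are knights.
  Counting Carol, Nate: 1 knight(s) so far. Need -1 more → impossible.
Case 2: Carol is a Knave (lies)
  Then the count is NOT 0.
  If Mia = Knave, count = 0 = 0 → claim would be true, contradicts lie.
  If Mia = Knight, count = 1 ≠ 0 → lie confirmed ✓

Mia is a Knight.

Knight


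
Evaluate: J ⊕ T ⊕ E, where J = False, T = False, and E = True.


J = False, T = False, E = True
Step 1: J ⊕ T = False XOR False = False
Step 2: False ⊕ E = False XOR True = True
XOR is true when an odd number of operands are true.

True


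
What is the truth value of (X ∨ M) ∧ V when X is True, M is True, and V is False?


X = True, M = True, V = False
Step 1: X ∨ M = True OR True = True
Step 2: True ∧ V = True AND False = False
OR is true when at least one operand is true; AND requires both.

False


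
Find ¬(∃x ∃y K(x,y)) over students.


Original: ∃x ∃y K(x,y)
Rule: ¬∀→∃, ¬∃→∀, negate predicate.
Negation: ∀x ∀y ¬K(x,y)

∀x ∀y ¬K(x,y)


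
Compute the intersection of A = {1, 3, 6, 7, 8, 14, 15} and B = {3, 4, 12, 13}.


A = {1, 3, 6, 7, 8, 14, 15}
B = {3, 4, 12, 13}
Operation: intersection
Elements in both: 3

{3}


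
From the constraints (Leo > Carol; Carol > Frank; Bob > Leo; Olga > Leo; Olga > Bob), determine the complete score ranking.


Constraints: Leo > Carol; Carol > Frank; Bob > Leo; Olga > Leo; Olga > Bob
Method: at each step, the next-highest is the one remaining person who never appears on the smaller side of a constraint between remaining people.
  Step 1: remaining {Bob, Carol, Leo, Frank, Olga}; on the smaller side: {Bob, Carol, Leo, Frank} → Olga is next (Olga > Leo; Olga > Bob).
  Step 2: remaining {Bob, Carol, Leo, Frank}; on the smaller side: {Carol, Leo, Frank} → Bob is next (Bob > Leo).
  Step 3: remaining {Carol, Leo, Frank}; on the smaller side: {Carol, Frank} → Leo is next (Leo > Carol).
  Step 4: remaining {Carol, Frank}; on the smaller side: {Frank} → Carol is next (Carol > Frank).
  Step 5: only Frank remains → lowest.
Final ranking (highest to lowest):

Olga > Bob > Leo > Carol > Frank


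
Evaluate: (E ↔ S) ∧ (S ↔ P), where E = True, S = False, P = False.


E = True, S = False, P = False
Step 1: E ↔ S is true when E and S have the same value. Result: False
Step 2: S ↔ P is true when S and P have the same value. Result: True
Step 3: False ∧ True = False

False


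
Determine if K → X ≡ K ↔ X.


Expression 1: K → X
Expression 2: K ↔ X
Truth table (K X | Expr1 Expr2):
  T T |   T     T
  T F |   F     F
  F T |   T     F   ← differ
  F F |   T     T
Counterexample: K=F, X=T gives Expr1 = T but Expr2 = F, so the expressions are NOT logically equivalent.

No


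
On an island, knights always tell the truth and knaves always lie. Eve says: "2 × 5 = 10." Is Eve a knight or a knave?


Statement: "2 × 5 = 10."
Actual: 2 × 5 = 10
Claimed: 10
Statement is TRUE → Eve tells the truth → Knight

Knight


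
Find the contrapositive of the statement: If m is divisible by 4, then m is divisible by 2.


Original: If m is divisible by 4, then m is divisible by 2
Contrapositive: If ¬Q, then ¬P
Negate Q: not (m is divisible by 2)
Negate P: not (m is divisible by 4)

If not (m is divisible by 2), then not (m is divisible by 4).


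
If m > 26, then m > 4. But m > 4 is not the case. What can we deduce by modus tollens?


Modus tollens: P → Q, ¬Q ⊢ ¬P
P: m > 26
Q: m > 4
We have P → Q and Q is false.
By modus tollens, P must be false.

It is not the case that m > 26


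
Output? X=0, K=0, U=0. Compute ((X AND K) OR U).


X AND K = 0&0 = 0
0 OR 0 = 0

0


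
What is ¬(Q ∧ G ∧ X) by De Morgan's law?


De Morgan's law: ¬(P ∧ Q ∧ R) ≡ ¬P ∨ ¬Q ∨ ¬R
¬(Q ∧ G ∧ X) = ¬Q ∨ ¬G ∨ ¬X

¬Q ∨ ¬G ∨ ¬X


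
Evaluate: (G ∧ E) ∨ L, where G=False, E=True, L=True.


G = False, E = True, L = True
Expression: (G ∧ E) ∨ L
Step 1: G ∧ E = False AND True = False
Step 2: (False) ∨ L = False OR True = True

True


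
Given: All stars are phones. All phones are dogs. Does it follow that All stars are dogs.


Premise 1: All stars are phones.
Premise 2: All phones are dogs.
Conclusion: All stars are dogs.
Barbara syllogism (AAA-1): All A are B, All B are C → All A are C.
Middle term (phones) distributed in premise 2.

Valid
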